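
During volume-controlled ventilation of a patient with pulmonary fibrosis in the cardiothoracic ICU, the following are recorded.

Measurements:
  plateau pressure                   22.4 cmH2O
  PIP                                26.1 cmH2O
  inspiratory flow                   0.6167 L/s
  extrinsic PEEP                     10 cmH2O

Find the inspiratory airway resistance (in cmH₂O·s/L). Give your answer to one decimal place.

6.0

Raw = (PIP − Pplat) / flow = (26.1 − 22.4) / 0.6167 = 3.7 / 0.6167 = 6.0 cmH2O·s/L.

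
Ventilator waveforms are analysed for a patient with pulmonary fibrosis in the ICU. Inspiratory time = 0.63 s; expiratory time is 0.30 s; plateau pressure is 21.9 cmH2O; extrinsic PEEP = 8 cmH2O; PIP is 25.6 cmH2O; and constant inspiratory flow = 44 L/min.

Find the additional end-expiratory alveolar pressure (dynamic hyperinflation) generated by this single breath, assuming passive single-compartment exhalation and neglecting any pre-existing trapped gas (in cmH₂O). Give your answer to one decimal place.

Flow: 44 L/min ÷ 60 = 0.7333 L/s.
Vt = flow × Ti = 0.7333 L/s × 0.63 s × 1000 mL/L = 461.98 mL.
R = (PIP − Pplat)/V̇ = (25.6 − 21.9) / 0.7333 = 3.7/0.7333 = 5.046 cmH2O·s/L.
C = Vt/(Pplat − PEEP) = 461.98 / (21.9 − 8) = 461.98/13.9 = 33.236 mL/cmH2O.
τ = R × C = 5.046 × 0.03324 L/cmH2O = 0.1677 s.
Fraction remaining = e^(−Te/τ) = e^(−0.30/0.1677) = 0.1671; trapped volume = 461.98 × 0.1671 = 77.197 mL.
Additional alveolar pressure from trapping ≈ V_trapped / C = 77.197 / 33.236 = 2.323 cmH2O.

2.3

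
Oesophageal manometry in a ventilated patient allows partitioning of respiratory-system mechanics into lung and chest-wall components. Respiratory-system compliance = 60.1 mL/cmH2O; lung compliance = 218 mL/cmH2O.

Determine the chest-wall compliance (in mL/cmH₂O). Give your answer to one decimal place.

1/Ccw = 1/Crs − 1/CL.
1/Ccw = 1/60.1 − 1/218 = 0.01205.
Ccw = 82.988 mL/cmH2O.

83.0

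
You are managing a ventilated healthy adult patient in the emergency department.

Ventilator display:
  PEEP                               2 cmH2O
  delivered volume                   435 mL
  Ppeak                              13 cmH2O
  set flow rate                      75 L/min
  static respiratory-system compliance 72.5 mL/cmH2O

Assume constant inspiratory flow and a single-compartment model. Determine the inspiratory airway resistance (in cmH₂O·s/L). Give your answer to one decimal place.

4.0

Flow: 75 L/min ÷ 60 = 1.25 L/s.
Equation of motion (constant flow): PIP = Vt/C + R·V̇ + PEEP.
R·V̇ = PIP − Vt/C − PEEP = 13 − 435/72.5 − 2 = 13 − 6.0 − 2 = 5.0 cmH2O.
R = 5.0 / 1.25 = 4.0 cmH2O·s/L.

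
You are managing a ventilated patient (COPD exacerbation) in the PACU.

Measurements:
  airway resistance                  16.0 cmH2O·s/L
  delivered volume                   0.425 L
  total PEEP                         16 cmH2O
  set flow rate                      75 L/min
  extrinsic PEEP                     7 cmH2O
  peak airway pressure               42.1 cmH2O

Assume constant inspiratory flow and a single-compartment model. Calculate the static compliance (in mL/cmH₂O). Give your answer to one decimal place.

69.7

Flow: 75 L/min ÷ 60 = 1.25 L/s.
Total PEEP = 16 cmH2O (set 7 + intrinsic 9); this is the baseline alveolar pressure.
Equation of motion (constant flow): PIP = Vt/C + R·V̇ + PEEP.
Vt/C = PIP − R·V̇ − PEEP = 42.1 − 16.0×1.25 − 16 = 42.1 − 20.0 − 16 = 6.1 cmH2O.
C = Vt / 6.1 = 425 / 6.1 = 69.672 mL/cmH2O.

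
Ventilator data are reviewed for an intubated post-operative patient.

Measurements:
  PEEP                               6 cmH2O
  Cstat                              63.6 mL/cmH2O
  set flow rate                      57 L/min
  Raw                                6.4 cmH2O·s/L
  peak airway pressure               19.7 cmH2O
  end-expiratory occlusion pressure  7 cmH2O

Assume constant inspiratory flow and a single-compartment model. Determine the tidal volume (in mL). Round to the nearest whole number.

Flow: 57 L/min ÷ 60 = 0.95 L/s.
Total PEEP = 7 cmH2O (set 6 + intrinsic 1); this is the baseline alveolar pressure.
Equation of motion (constant flow): PIP = Vt/C + R·V̇ + PEEP.
Vt/C = PIP − R·V̇ − PEEP = 19.7 − 6.08 − 7 = 6.62 cmH2O.
Vt = C × 6.62 = 63.6 × 6.62 = 421.03 mL.

421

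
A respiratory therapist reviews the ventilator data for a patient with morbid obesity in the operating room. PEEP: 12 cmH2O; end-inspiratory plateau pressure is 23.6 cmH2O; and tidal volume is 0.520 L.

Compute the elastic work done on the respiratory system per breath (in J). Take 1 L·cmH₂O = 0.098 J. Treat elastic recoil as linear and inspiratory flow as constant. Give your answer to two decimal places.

0.30

Elastic work ≈ ½ × (Pplat − PEEP) × Vt = 0.5 × (23.6 − 12) × 0.520 L = 0.5 × 11.6 × 0.520 = 3.016 L·cmH2O.
× 0.098 J/(L·cmH2O) → 0.2956 J.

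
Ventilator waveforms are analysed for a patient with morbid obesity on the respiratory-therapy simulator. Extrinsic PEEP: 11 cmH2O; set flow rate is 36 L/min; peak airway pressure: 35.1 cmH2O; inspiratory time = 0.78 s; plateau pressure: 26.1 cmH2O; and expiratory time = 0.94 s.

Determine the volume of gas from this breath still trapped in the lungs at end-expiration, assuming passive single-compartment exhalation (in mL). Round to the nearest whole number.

Flow: 36 L/min ÷ 60 = 0.6 L/s.
Vt = flow × Ti = 0.6 L/s × 0.78 s × 1000 mL/L = 468.0 mL.
R = (PIP − Pplat)/V̇ = (35.1 − 26.1) / 0.6 = 9.0/0.6 = 15.0 cmH2O·s/L.
C = Vt/(Pplat − PEEP) = 468.0 / (26.1 − 11) = 468.0/15.1 = 30.993 mL/cmH2O.
τ = R × C = 15.0 × 0.03099 L/cmH2O = 0.4649 s.
Fraction remaining = e^(−Te/τ) = e^(−0.94/0.4649) = 0.1324.
Trapped volume = 468.0 × 0.1324 = 61.963 mL.

62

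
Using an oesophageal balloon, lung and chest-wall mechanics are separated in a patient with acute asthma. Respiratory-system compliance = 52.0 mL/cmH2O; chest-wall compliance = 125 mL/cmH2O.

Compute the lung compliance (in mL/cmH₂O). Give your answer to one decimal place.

1/CL = 1/Crs − 1/Ccw.
1/CL = 1/52.0 − 1/125 = 0.01123.
CL = 89.047 mL/cmH2O.

89.0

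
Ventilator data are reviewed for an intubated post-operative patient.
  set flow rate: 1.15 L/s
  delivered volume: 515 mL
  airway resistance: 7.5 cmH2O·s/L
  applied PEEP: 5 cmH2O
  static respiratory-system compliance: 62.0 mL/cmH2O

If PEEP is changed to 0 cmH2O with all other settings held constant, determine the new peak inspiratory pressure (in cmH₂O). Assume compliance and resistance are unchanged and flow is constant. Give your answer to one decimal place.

16.9

PIP = Vt/C + R·V̇ + PEEP (constant-flow equation of motion).
Only the baseline term changes: ΔPIP = ΔPEEP = 0 − 5 = -5.0 cmH2O.
Original PIP = 515/62.0 + 7.5×1.15 + 5 = 21.931 cmH2O; new PIP = 21.931 + (-5.0) = 16.931 cmH2O.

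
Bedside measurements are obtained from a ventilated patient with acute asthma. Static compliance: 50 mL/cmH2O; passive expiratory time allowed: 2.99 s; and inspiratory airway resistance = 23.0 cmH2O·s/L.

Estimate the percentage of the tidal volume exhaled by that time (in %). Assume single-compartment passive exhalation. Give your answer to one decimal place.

92.6

τ = R × C = 23.0 × 50 mL/cmH2O = 23.0 × 0.050 L/cmH2O = 1.15 s.
Passive exhalation: V(t)/V₀ = e^(−t/τ) = e^(−2.99/1.15) = 0.07427.
Fraction exhaled = 1 − 0.07427 = 0.9257 → 92.57%.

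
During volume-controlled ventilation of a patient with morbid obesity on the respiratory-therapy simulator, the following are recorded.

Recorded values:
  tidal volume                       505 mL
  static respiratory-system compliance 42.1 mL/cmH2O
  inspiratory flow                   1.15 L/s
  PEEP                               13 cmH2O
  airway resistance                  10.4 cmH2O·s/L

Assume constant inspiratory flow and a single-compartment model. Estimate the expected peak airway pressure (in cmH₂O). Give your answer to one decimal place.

Equation of motion (constant flow): PIP = Vt/C + R·V̇ + PEEP.
PIP = 505/42.1 + 10.4×1.15 + 13 = 11.995 + 11.96 + 13 = 36.955 cmH2O.

37.0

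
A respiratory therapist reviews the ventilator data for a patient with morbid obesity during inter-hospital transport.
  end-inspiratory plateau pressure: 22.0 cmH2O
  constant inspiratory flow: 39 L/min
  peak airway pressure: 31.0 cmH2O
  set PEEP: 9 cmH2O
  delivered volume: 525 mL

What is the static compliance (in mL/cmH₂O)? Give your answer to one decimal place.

40.4

Cstat = Vt / (Pplat − PEEP) = 525 / (22.0 − 9) = 525 / 13.0 = 40.385 mL/cmH2O.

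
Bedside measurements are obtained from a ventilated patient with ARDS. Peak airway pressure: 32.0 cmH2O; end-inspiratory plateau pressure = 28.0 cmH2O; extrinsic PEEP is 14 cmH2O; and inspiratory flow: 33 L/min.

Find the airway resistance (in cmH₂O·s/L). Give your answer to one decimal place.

7.3

Flow: 33 L/min ÷ 60 = 0.55 L/s.
Raw = (PIP − Pplat) / flow = (32.0 − 28.0) / 0.55 = 4.0 / 0.55 = 7.273 cmH2O·s/L.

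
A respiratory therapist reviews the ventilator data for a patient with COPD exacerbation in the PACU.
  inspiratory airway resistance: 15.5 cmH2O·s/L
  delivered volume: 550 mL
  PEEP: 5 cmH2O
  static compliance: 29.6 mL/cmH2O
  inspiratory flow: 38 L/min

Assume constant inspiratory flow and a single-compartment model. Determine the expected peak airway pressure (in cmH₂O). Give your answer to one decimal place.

Flow: 38 L/min ÷ 60 = 0.6333 L/s.
Equation of motion (constant flow): PIP = Vt/C + R·V̇ + PEEP.
PIP = 550/29.6 + 15.5×0.6333 + 5 = 18.581 + 9.816 + 5 = 33.397 cmH2O.

33.4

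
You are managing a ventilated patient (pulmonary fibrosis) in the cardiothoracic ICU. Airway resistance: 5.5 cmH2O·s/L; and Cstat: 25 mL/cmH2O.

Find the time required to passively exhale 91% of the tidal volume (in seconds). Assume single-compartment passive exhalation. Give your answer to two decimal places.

τ = R × C = 5.5 × 25 mL/cmH2O = 5.5 × 0.025 L/cmH2O = 0.1375 s.
Exhaled fraction f = 1 − e^(−t/τ) → t = −τ·ln(1 − f) = −0.1375·ln(0.09) = 0.3311 s.

0.33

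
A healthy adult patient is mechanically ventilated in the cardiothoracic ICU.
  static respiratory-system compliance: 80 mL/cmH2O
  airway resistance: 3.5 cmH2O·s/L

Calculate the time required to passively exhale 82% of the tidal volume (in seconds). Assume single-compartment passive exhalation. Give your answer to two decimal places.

τ = R × C = 3.5 × 80 mL/cmH2O = 3.5 × 0.080 L/cmH2O = 0.28 s.
Exhaled fraction f = 1 − e^(−t/τ) → t = −τ·ln(1 − f) = −0.28·ln(0.18) = 0.4801 s.

0.48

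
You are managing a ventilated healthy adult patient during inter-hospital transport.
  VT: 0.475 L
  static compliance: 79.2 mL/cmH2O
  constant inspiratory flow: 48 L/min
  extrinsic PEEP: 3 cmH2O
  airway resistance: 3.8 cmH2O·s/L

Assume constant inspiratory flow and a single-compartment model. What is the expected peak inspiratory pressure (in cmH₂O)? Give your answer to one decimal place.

Flow: 48 L/min ÷ 60 = 0.8 L/s.
Equation of motion (constant flow): PIP = Vt/C + R·V̇ + PEEP.
PIP = 475/79.2 + 3.8×0.8 + 3 = 5.997 + 3.04 + 3 = 12.037 cmH2O.

12.0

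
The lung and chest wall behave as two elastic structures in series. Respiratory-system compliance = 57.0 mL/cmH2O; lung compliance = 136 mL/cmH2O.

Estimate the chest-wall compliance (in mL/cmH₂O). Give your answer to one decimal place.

98.1

1/Ccw = 1/Crs − 1/CL.
1/Ccw = 1/57.0 − 1/136 = 0.01019.
Ccw = 98.135 mL/cmH2O.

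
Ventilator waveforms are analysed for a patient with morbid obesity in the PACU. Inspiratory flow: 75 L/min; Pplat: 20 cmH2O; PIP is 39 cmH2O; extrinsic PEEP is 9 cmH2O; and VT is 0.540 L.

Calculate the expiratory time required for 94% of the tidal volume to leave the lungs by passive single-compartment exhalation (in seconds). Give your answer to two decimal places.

2.10

Flow: 75 L/min ÷ 60 = 1.25 L/s.
R = (PIP − Pplat)/V̇ = (39 − 20) / 1.25 = 19.0/1.25 = 15.2 cmH2O·s/L.
C = Vt/(Pplat − PEEP) = 540.0 / (20 − 9) = 540.0/11.0 = 49.091 mL/cmH2O.
τ = R × C = 15.2 × 0.04909 L/cmH2O = 0.7462 s.
t = −τ·ln(1 − 0.94) = −0.7462·ln(0.06) = 2.099 s.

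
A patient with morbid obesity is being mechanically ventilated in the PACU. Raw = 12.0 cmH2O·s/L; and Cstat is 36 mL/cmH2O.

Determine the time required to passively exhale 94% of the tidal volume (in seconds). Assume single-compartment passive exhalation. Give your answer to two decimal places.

τ = R × C = 12.0 × 36 mL/cmH2O = 12.0 × 0.036 L/cmH2O = 0.432 s.
Exhaled fraction f = 1 − e^(−t/τ) → t = −τ·ln(1 − f) = −0.432·ln(0.06) = 1.215 s.

1.22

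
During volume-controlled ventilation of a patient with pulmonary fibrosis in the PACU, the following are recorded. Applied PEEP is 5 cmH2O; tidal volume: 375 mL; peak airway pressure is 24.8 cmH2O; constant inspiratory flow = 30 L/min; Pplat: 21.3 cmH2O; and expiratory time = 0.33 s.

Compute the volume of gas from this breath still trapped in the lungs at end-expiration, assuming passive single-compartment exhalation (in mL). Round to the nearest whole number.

Flow: 30 L/min ÷ 60 = 0.5 L/s.
R = (PIP − Pplat)/V̇ = (24.8 − 21.3) / 0.5 = 3.5/0.5 = 7.0 cmH2O·s/L.
C = Vt/(Pplat − PEEP) = 375.0 / (21.3 − 5) = 375.0/16.3 = 23.006 mL/cmH2O.
τ = R × C = 7.0 × 0.02301 L/cmH2O = 0.1611 s.
Fraction remaining = e^(−Te/τ) = e^(−0.33/0.1611) = 0.1289.
Trapped volume = 375.0 × 0.1289 = 48.338 mL.

48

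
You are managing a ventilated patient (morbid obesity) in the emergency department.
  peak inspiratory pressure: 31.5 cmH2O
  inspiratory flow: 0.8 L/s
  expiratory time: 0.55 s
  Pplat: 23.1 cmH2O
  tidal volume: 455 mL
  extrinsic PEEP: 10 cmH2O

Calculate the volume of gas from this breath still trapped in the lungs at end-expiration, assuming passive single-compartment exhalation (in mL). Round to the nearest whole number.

R = (PIP − Pplat)/V̇ = (31.5 − 23.1) / 0.8 = 8.4/0.8 = 10.5 cmH2O·s/L.
C = Vt/(Pplat − PEEP) = 455.0 / (23.1 − 10) = 455.0/13.1 = 34.733 mL/cmH2O.
τ = R × C = 10.5 × 0.03473 L/cmH2O = 0.3647 s.
Fraction remaining = e^(−Te/τ) = e^(−0.55/0.3647) = 0.2213.
Trapped volume = 455.0 × 0.2213 = 100.69 mL.

101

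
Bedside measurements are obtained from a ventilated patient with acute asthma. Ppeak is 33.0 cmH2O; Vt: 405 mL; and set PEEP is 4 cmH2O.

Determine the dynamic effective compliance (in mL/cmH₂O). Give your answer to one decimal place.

14.0

Dynamic compliance = Vt / (PIP − PEEP) = 405 / (33.0 − 4) = 405 / 29.0 = 13.966 mL/cmH2O.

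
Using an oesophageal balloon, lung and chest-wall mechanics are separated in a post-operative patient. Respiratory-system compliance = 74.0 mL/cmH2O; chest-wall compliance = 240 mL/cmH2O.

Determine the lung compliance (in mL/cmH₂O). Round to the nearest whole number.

1/CL = 1/Crs − 1/Ccw.
1/CL = 1/74.0 − 1/240 = 0.009347.
CL = 106.99 mL/cmH2O.

107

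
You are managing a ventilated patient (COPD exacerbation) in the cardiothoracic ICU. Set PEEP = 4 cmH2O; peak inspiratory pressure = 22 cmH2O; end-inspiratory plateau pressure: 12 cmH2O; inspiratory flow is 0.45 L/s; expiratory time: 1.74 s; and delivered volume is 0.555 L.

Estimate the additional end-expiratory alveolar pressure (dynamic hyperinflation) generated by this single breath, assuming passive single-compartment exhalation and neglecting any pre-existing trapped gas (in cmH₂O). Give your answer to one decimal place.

2.6

R = (PIP − Pplat)/V̇ = (22 − 12) / 0.45 = 10.0/0.45 = 22.222 cmH2O·s/L.
C = Vt/(Pplat − PEEP) = 555.0 / (12 − 4) = 555.0/8.0 = 69.375 mL/cmH2O.
τ = R × C = 22.222 × 0.06938 L/cmH2O = 1.542 s.
Fraction remaining = e^(−Te/τ) = e^(−1.74/1.542) = 0.3235; trapped volume = 555.0 × 0.3235 = 179.54 mL.
Additional alveolar pressure from trapping ≈ V_trapped / C = 179.54 / 69.375 = 2.588 cmH2O.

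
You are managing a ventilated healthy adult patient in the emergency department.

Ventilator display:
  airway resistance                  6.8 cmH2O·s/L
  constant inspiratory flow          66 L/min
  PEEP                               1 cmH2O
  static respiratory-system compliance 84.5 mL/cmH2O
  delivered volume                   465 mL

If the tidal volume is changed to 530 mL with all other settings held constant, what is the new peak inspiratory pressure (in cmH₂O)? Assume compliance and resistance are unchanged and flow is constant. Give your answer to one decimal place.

Flow: 66 L/min ÷ 60 = 1.1 L/s.
PIP = Vt/C + R·V̇ + PEEP (constant-flow equation of motion).
Only the elastic term changes: ΔPIP = ΔVt / C = (530 − 465) / 84.5 = 0.7692 cmH2O.
Original PIP = 465/84.5 + 6.8×1.1 + 1 = 13.983 cmH2O; new PIP = 13.983 + (0.7692) = 14.752 cmH2O.

14.8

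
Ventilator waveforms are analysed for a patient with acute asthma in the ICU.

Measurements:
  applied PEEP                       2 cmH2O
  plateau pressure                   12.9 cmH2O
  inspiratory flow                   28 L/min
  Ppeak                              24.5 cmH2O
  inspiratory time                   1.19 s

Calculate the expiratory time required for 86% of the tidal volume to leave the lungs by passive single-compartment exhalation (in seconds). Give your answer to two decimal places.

2.49

Flow: 28 L/min ÷ 60 = 0.4667 L/s.
Vt = flow × Ti = 0.4667 L/s × 1.19 s × 1000 mL/L = 555.37 mL.
R = (PIP − Pplat)/V̇ = (24.5 − 12.9) / 0.4667 = 11.6/0.4667 = 24.855 cmH2O·s/L.
C = Vt/(Pplat − PEEP) = 555.37 / (12.9 − 2) = 555.37/10.9 = 50.951 mL/cmH2O.
τ = R × C = 24.855 × 0.05095 L/cmH2O = 1.266 s.
t = −τ·ln(1 − 0.86) = −1.266·ln(0.14) = 2.489 s.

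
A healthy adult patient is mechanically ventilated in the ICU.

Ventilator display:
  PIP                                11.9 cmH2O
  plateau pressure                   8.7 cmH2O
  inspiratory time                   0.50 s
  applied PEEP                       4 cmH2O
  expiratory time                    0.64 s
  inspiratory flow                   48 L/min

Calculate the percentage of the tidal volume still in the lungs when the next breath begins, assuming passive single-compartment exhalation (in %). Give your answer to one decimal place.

15.3

Flow: 48 L/min ÷ 60 = 0.8 L/s.
Vt = flow × Ti = 0.8 L/s × 0.50 s × 1000 mL/L = 400.0 mL.
R = (PIP − Pplat)/V̇ = (11.9 − 8.7) / 0.8 = 3.2/0.8 = 4.0 cmH2O·s/L.
C = Vt/(Pplat − PEEP) = 400.0 / (8.7 − 4) = 400.0/4.7 = 85.106 mL/cmH2O.
τ = R × C = 4.0 × 0.08511 L/cmH2O = 0.3404 s.
Fraction remaining at end-expiration = e^(−Te/τ) = e^(−0.64/0.3404) = 0.1526 → 15.26%.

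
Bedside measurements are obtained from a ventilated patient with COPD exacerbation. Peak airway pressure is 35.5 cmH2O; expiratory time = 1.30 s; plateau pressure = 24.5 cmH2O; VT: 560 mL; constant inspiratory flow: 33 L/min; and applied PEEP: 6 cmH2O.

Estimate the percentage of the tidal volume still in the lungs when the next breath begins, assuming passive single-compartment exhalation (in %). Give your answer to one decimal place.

Flow: 33 L/min ÷ 60 = 0.55 L/s.
R = (PIP − Pplat)/V̇ = (35.5 − 24.5) / 0.55 = 11.0/0.55 = 20.0 cmH2O·s/L.
C = Vt/(Pplat − PEEP) = 560.0 / (24.5 − 6) = 560.0/18.5 = 30.27 mL/cmH2O.
τ = R × C = 20.0 × 0.03027 L/cmH2O = 0.6054 s.
Fraction remaining at end-expiration = e^(−Te/τ) = e^(−1.30/0.6054) = 0.1168 → 11.68%.

11.7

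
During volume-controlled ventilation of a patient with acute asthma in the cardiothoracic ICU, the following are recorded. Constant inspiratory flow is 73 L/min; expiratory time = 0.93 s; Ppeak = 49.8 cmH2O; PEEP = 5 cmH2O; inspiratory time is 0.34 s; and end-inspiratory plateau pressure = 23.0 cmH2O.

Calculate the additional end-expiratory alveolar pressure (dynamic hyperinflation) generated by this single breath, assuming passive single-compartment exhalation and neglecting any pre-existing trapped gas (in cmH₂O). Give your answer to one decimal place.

2.9

Flow: 73 L/min ÷ 60 = 1.2167 L/s.
Vt = flow × Ti = 1.2167 L/s × 0.34 s × 1000 mL/L = 413.68 mL.
R = (PIP − Pplat)/V̇ = (49.8 − 23.0) / 1.2167 = 26.8/1.2167 = 22.027 cmH2O·s/L.
C = Vt/(Pplat − PEEP) = 413.68 / (23.0 − 5) = 413.68/18.0 = 22.982 mL/cmH2O.
τ = R × C = 22.027 × 0.02298 L/cmH2O = 0.5062 s.
Fraction remaining = e^(−Te/τ) = e^(−0.93/0.5062) = 0.1593; trapped volume = 413.68 × 0.1593 = 65.899 mL.
Additional alveolar pressure from trapping ≈ V_trapped / C = 65.899 / 22.982 = 2.867 cmH2O.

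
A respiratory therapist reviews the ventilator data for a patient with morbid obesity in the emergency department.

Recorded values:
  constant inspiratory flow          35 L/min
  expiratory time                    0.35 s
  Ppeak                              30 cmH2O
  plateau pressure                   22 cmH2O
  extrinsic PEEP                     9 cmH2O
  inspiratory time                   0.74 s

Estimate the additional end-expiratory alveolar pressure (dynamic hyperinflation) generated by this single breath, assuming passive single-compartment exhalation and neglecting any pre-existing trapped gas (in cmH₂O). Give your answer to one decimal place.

6.0

Flow: 35 L/min ÷ 60 = 0.5833 L/s.
Vt = flow × Ti = 0.5833 L/s × 0.74 s × 1000 mL/L = 431.64 mL.
R = (PIP − Pplat)/V̇ = (30 − 22) / 0.5833 = 8.0/0.5833 = 13.715 cmH2O·s/L.
C = Vt/(Pplat − PEEP) = 431.64 / (22 − 9) = 431.64/13.0 = 33.203 mL/cmH2O.
τ = R × C = 13.715 × 0.0332 L/cmH2O = 0.4553 s.
Fraction remaining = e^(−Te/τ) = e^(−0.35/0.4553) = 0.4636; trapped volume = 431.64 × 0.4636 = 200.11 mL.
Additional alveolar pressure from trapping ≈ V_trapped / C = 200.11 / 33.203 = 6.027 cmH2O.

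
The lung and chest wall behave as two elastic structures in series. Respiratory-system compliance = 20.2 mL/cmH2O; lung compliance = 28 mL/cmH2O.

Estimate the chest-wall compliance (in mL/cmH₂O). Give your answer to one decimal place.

72.5

1/Ccw = 1/Crs − 1/CL.
1/Ccw = 1/20.2 − 1/28 = 0.01379.
Ccw = 72.516 mL/cmH2O.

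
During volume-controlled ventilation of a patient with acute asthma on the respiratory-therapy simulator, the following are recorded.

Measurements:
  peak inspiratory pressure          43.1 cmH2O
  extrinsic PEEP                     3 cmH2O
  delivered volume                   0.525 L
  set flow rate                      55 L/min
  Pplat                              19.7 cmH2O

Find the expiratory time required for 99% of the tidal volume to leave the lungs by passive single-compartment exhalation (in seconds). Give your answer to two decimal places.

Flow: 55 L/min ÷ 60 = 0.9167 L/s.
R = (PIP − Pplat)/V̇ = (43.1 − 19.7) / 0.9167 = 23.4/0.9167 = 25.526 cmH2O·s/L.
C = Vt/(Pplat − PEEP) = 525.0 / (19.7 − 3) = 525.0/16.7 = 31.437 mL/cmH2O.
τ = R × C = 25.526 × 0.03144 L/cmH2O = 0.8025 s.
t = −τ·ln(1 − 0.99) = −0.8025·ln(0.01) = 3.696 s.

3.70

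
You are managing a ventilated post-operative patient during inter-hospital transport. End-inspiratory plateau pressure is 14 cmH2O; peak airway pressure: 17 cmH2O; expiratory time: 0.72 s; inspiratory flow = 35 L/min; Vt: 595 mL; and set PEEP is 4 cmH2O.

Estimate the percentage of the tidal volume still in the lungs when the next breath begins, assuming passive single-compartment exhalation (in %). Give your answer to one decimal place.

Flow: 35 L/min ÷ 60 = 0.5833 L/s.
R = (PIP − Pplat)/V̇ = (17 − 14) / 0.5833 = 3.0/0.5833 = 5.143 cmH2O·s/L.
C = Vt/(Pplat − PEEP) = 595.0 / (14 − 4) = 595.0/10.0 = 59.5 mL/cmH2O.
τ = R × C = 5.143 × 0.0595 L/cmH2O = 0.306 s.
Fraction remaining at end-expiration = e^(−Te/τ) = e^(−0.72/0.306) = 0.09509 → 9.509%.

9.5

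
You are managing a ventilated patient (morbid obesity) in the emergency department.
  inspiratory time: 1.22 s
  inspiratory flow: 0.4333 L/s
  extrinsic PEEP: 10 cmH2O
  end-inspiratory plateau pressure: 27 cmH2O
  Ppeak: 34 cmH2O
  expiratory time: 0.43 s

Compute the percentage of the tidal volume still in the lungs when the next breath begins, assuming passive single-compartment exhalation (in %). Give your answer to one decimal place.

42.5

Vt = flow × Ti = 0.4333 L/s × 1.22 s × 1000 mL/L = 528.63 mL.
R = (PIP − Pplat)/V̇ = (34 − 27) / 0.4333 = 7.0/0.4333 = 16.155 cmH2O·s/L.
C = Vt/(Pplat − PEEP) = 528.63 / (27 − 10) = 528.63/17.0 = 31.096 mL/cmH2O.
τ = R × C = 16.155 × 0.0311 L/cmH2O = 0.5024 s.
Fraction remaining at end-expiration = e^(−Te/τ) = e^(−0.43/0.5024) = 0.4249 → 42.49%.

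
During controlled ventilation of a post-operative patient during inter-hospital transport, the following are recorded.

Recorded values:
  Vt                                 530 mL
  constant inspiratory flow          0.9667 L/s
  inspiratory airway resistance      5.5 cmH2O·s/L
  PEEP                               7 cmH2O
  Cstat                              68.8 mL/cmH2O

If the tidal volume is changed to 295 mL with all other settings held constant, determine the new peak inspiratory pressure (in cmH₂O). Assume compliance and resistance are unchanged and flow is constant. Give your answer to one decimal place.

PIP = Vt/C + R·V̇ + PEEP (constant-flow equation of motion).
Only the elastic term changes: ΔPIP = ΔVt / C = (295 − 530) / 68.8 = -3.416 cmH2O.
Original PIP = 530/68.8 + 5.5×0.9667 + 7 = 20.02 cmH2O; new PIP = 20.02 + (-3.416) = 16.604 cmH2O.

16.6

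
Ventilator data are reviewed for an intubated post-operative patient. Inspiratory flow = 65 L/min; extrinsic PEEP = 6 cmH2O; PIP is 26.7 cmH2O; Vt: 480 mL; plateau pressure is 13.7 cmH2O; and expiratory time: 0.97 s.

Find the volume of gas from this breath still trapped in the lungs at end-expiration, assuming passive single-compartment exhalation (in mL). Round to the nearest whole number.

Flow: 65 L/min ÷ 60 = 1.0833 L/s.
R = (PIP − Pplat)/V̇ = (26.7 − 13.7) / 1.0833 = 13.0/1.0833 = 12.0 cmH2O·s/L.
C = Vt/(Pplat − PEEP) = 480.0 / (13.7 − 6) = 480.0/7.7 = 62.338 mL/cmH2O.
τ = R × C = 12.0 × 0.06234 L/cmH2O = 0.7481 s.
Fraction remaining = e^(−Te/τ) = e^(−0.97/0.7481) = 0.2735.
Trapped volume = 480.0 × 0.2735 = 131.28 mL.

131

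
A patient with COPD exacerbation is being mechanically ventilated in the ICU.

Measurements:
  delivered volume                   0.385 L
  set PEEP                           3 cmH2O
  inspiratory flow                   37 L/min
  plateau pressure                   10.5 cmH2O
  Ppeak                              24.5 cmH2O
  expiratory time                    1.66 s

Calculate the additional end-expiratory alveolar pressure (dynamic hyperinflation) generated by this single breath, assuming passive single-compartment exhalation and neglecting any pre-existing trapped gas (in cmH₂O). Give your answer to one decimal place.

Flow: 37 L/min ÷ 60 = 0.6167 L/s.
R = (PIP − Pplat)/V̇ = (24.5 − 10.5) / 0.6167 = 14.0/0.6167 = 22.701 cmH2O·s/L.
C = Vt/(Pplat − PEEP) = 385.0 / (10.5 − 3) = 385.0/7.5 = 51.333 mL/cmH2O.
τ = R × C = 22.701 × 0.05133 L/cmH2O = 1.165 s.
Fraction remaining = e^(−Te/τ) = e^(−1.66/1.165) = 0.2405; trapped volume = 385.0 × 0.2405 = 92.593 mL.
Additional alveolar pressure from trapping ≈ V_trapped / C = 92.593 / 51.333 = 1.804 cmH2O.

1.8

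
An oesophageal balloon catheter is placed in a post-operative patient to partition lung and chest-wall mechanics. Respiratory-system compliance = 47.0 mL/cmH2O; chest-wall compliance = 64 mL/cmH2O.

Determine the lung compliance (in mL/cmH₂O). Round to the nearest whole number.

1/CL = 1/Crs − 1/Ccw.
1/CL = 1/47.0 − 1/64 = 0.005652.
CL = 176.93 mL/cmH2O.

177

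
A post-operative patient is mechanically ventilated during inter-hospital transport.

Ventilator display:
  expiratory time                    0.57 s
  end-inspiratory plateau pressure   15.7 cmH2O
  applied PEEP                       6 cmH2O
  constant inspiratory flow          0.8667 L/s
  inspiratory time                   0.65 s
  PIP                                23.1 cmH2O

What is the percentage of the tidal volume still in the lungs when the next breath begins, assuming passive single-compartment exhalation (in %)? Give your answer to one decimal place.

Vt = flow × Ti = 0.8667 L/s × 0.65 s × 1000 mL/L = 563.36 mL.
R = (PIP − Pplat)/V̇ = (23.1 − 15.7) / 0.8667 = 7.4/0.8667 = 8.538 cmH2O·s/L.
C = Vt/(Pplat − PEEP) = 563.36 / (15.7 − 6) = 563.36/9.7 = 58.078 mL/cmH2O.
τ = R × C = 8.538 × 0.05808 L/cmH2O = 0.4959 s.
Fraction remaining at end-expiration = e^(−Te/τ) = e^(−0.57/0.4959) = 0.3168 → 31.68%.

31.7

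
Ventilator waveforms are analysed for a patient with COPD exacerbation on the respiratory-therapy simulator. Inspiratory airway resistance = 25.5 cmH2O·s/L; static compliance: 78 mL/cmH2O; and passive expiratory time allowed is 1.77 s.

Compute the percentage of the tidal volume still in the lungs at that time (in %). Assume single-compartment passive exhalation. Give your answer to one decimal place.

τ = R × C = 25.5 × 78 mL/cmH2O = 25.5 × 0.078 L/cmH2O = 1.989 s.
Passive exhalation: V(t)/V₀ = e^(−t/τ) = e^(−1.77/1.989) = 0.4107.
Fraction remaining = 0.4107 → 41.07%.

41.1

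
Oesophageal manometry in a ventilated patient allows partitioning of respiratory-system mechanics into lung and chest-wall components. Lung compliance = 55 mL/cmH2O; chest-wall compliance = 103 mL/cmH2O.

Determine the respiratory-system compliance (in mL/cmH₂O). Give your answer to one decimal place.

35.9

Lung and chest wall are elastances in series: 1/Crs = 1/CL + 1/Ccw.
1/Crs = 1/55 + 1/103 = 0.02789.
Crs = 35.855 mL/cmH2O.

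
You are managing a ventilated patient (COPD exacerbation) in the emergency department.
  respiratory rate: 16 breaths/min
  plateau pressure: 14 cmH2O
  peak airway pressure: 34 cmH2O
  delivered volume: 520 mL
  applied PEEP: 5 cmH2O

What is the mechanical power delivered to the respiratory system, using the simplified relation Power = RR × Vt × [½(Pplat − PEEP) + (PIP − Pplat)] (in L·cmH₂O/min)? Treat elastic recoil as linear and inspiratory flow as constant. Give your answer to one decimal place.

203.8

Per-breath work = Vt × [½(Pplat−PEEP) + (PIP−Pplat)] = 0.520 × [0.5×9.0 + 20.0] = 0.520 × 24.5 = 12.74 L·cmH2O.
Power = 16 × 12.74 = 203.84 L·cmH2O/min.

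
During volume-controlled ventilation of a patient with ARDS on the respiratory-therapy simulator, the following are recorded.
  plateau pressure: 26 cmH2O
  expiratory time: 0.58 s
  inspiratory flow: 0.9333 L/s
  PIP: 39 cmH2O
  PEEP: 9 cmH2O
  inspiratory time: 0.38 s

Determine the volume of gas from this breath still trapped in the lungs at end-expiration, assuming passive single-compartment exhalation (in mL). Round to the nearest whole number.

Vt = flow × Ti = 0.9333 L/s × 0.38 s × 1000 mL/L = 354.65 mL.
R = (PIP − Pplat)/V̇ = (39 − 26) / 0.9333 = 13.0/0.9333 = 13.929 cmH2O·s/L.
C = Vt/(Pplat − PEEP) = 354.65 / (26 − 9) = 354.65/17.0 = 20.862 mL/cmH2O.
τ = R × C = 13.929 × 0.02086 L/cmH2O = 0.2906 s.
Fraction remaining = e^(−Te/τ) = e^(−0.58/0.2906) = 0.1359.
Trapped volume = 354.65 × 0.1359 = 48.197 mL.

48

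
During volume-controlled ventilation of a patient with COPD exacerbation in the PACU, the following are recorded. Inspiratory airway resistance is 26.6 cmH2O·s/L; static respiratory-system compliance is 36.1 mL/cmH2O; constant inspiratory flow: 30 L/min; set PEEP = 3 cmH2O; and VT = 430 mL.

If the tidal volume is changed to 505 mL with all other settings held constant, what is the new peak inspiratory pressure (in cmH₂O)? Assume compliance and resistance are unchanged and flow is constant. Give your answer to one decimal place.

30.3

Flow: 30 L/min ÷ 60 = 0.5 L/s.
PIP = Vt/C + R·V̇ + PEEP (constant-flow equation of motion).
Only the elastic term changes: ΔPIP = ΔVt / C = (505 − 430) / 36.1 = 2.078 cmH2O.
Original PIP = 430/36.1 + 26.6×0.5 + 3 = 28.211 cmH2O; new PIP = 28.211 + (2.078) = 30.289 cmH2O.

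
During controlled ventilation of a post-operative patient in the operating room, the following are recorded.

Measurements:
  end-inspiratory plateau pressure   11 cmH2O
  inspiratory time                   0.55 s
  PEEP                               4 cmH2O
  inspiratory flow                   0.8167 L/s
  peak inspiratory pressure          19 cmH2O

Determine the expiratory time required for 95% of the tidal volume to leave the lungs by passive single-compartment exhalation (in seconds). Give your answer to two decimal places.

1.88

Vt = flow × Ti = 0.8167 L/s × 0.55 s × 1000 mL/L = 449.19 mL.
R = (PIP − Pplat)/V̇ = (19 − 11) / 0.8167 = 8.0/0.8167 = 9.796 cmH2O·s/L.
C = Vt/(Pplat − PEEP) = 449.19 / (11 − 4) = 449.19/7.0 = 64.17 mL/cmH2O.
τ = R × C = 9.796 × 0.06417 L/cmH2O = 0.6286 s.
t = −τ·ln(1 − 0.95) = −0.6286·ln(0.05) = 1.883 s.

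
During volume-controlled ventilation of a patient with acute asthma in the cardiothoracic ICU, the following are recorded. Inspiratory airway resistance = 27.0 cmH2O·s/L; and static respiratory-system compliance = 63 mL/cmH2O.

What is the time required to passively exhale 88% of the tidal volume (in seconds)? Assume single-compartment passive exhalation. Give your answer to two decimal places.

τ = R × C = 27.0 × 63 mL/cmH2O = 27.0 × 0.063 L/cmH2O = 1.701 s.
Exhaled fraction f = 1 − e^(−t/τ) → t = −τ·ln(1 − f) = −1.701·ln(0.12) = 3.607 s.

3.61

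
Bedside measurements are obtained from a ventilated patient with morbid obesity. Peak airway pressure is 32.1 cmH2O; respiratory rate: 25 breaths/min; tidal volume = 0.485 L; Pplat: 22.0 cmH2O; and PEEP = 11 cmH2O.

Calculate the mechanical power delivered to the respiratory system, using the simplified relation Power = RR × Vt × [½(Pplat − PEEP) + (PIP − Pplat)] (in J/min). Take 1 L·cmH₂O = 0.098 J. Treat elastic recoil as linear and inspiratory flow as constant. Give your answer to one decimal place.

Per-breath work = Vt × [½(Pplat−PEEP) + (PIP−Pplat)] = 0.485 × [0.5×11.0 + 10.1] = 0.485 × 15.6 = 7.566 L·cmH2O.
Power = 25 × 7.566 = 189.15 L·cmH2O/min.
× 0.098 J/(L·cmH2O) → 18.537 J/min.

18.5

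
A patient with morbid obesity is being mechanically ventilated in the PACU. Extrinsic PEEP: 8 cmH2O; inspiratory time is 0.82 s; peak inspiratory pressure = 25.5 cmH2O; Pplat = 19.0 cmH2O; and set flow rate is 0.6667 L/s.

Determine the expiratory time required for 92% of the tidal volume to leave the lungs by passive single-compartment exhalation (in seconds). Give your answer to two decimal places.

Vt = flow × Ti = 0.6667 L/s × 0.82 s × 1000 mL/L = 546.69 mL.
R = (PIP − Pplat)/V̇ = (25.5 − 19.0) / 0.6667 = 6.5/0.6667 = 9.75 cmH2O·s/L.
C = Vt/(Pplat − PEEP) = 546.69 / (19.0 − 8) = 546.69/11.0 = 49.699 mL/cmH2O.
τ = R × C = 9.75 × 0.0497 L/cmH2O = 0.4846 s.
t = −τ·ln(1 − 0.92) = −0.4846·ln(0.08) = 1.224 s.

1.22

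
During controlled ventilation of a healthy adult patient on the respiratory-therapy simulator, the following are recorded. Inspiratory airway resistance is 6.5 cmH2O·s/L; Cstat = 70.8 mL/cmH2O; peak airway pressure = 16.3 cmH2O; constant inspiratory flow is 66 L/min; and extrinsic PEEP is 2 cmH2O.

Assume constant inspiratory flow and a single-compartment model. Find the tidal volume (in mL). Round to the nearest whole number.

506

Flow: 66 L/min ÷ 60 = 1.1 L/s.
Equation of motion (constant flow): PIP = Vt/C + R·V̇ + PEEP.
Vt/C = PIP − R·V̇ − PEEP = 16.3 − 7.15 − 2 = 7.15 cmH2O.
Vt = C × 7.15 = 70.8 × 7.15 = 506.22 mL.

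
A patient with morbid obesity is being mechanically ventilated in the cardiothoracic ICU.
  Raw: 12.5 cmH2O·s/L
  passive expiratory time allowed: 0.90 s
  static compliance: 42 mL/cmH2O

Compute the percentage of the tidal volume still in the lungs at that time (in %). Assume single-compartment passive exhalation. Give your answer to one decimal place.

18.0

τ = R × C = 12.5 × 42 mL/cmH2O = 12.5 × 0.042 L/cmH2O = 0.525 s.
Passive exhalation: V(t)/V₀ = e^(−t/τ) = e^(−0.90/0.525) = 0.1801.
Fraction remaining = 0.1801 → 18.01%.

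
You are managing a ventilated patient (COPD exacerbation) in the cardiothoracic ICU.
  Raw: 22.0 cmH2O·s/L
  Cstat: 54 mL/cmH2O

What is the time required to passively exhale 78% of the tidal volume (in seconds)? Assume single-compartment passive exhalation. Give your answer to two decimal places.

τ = R × C = 22.0 × 54 mL/cmH2O = 22.0 × 0.054 L/cmH2O = 1.188 s.
Exhaled fraction f = 1 − e^(−t/τ) → t = −τ·ln(1 − f) = −1.188·ln(0.22) = 1.799 s.

1.80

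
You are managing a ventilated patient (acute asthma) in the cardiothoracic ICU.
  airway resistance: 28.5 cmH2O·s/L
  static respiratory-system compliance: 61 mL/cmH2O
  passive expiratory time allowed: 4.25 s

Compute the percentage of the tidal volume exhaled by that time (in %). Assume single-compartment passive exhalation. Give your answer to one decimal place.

τ = R × C = 28.5 × 61 mL/cmH2O = 28.5 × 0.061 L/cmH2O = 1.739 s.
Passive exhalation: V(t)/V₀ = e^(−t/τ) = e^(−4.25/1.739) = 0.08682.
Fraction exhaled = 1 − 0.08682 = 0.9132 → 91.32%.

91.3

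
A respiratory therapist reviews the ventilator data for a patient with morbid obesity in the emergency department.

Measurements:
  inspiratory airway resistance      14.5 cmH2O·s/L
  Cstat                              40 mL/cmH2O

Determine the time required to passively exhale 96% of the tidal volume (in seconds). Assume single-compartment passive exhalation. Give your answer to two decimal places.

1.87

τ = R × C = 14.5 × 40 mL/cmH2O = 14.5 × 0.040 L/cmH2O = 0.58 s.
Exhaled fraction f = 1 − e^(−t/τ) → t = −τ·ln(1 − f) = −0.58·ln(0.04) = 1.867 s.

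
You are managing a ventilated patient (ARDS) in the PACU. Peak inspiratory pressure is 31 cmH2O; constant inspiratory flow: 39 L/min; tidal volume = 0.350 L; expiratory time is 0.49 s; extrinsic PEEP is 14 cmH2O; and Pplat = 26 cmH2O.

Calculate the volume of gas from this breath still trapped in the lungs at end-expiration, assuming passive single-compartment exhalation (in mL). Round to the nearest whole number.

Flow: 39 L/min ÷ 60 = 0.65 L/s.
R = (PIP − Pplat)/V̇ = (31 − 26) / 0.65 = 5.0/0.65 = 7.692 cmH2O·s/L.
C = Vt/(Pplat − PEEP) = 350.0 / (26 − 14) = 350.0/12.0 = 29.167 mL/cmH2O.
τ = R × C = 7.692 × 0.02917 L/cmH2O = 0.2244 s.
Fraction remaining = e^(−Te/τ) = e^(−0.49/0.2244) = 0.1126.
Trapped volume = 350.0 × 0.1126 = 39.41 mL.

39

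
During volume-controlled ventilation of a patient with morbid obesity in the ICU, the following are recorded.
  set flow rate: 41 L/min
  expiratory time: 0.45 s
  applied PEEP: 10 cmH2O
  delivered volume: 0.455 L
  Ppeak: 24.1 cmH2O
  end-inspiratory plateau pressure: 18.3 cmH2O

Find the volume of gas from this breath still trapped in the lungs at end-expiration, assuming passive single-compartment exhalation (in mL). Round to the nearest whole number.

Flow: 41 L/min ÷ 60 = 0.6833 L/s.
R = (PIP − Pplat)/V̇ = (24.1 − 18.3) / 0.6833 = 5.8/0.6833 = 8.488 cmH2O·s/L.
C = Vt/(Pplat − PEEP) = 455.0 / (18.3 − 10) = 455.0/8.3 = 54.819 mL/cmH2O.
τ = R × C = 8.488 × 0.05482 L/cmH2O = 0.4653 s.
Fraction remaining = e^(−Te/τ) = e^(−0.45/0.4653) = 0.3802.
Trapped volume = 455.0 × 0.3802 = 172.99 mL.

173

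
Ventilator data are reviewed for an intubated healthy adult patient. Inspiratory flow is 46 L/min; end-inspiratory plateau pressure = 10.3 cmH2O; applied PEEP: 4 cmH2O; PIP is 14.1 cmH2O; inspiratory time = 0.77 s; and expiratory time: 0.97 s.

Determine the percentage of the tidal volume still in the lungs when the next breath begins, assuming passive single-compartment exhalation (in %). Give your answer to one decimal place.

12.4

Flow: 46 L/min ÷ 60 = 0.7667 L/s.
Vt = flow × Ti = 0.7667 L/s × 0.77 s × 1000 mL/L = 590.36 mL.
R = (PIP − Pplat)/V̇ = (14.1 − 10.3) / 0.7667 = 3.8/0.7667 = 4.956 cmH2O·s/L.
C = Vt/(Pplat − PEEP) = 590.36 / (10.3 − 4) = 590.36/6.3 = 93.708 mL/cmH2O.
τ = R × C = 4.956 × 0.09371 L/cmH2O = 0.4644 s.
Fraction remaining at end-expiration = e^(−Te/τ) = e^(−0.97/0.4644) = 0.1238 → 12.38%.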